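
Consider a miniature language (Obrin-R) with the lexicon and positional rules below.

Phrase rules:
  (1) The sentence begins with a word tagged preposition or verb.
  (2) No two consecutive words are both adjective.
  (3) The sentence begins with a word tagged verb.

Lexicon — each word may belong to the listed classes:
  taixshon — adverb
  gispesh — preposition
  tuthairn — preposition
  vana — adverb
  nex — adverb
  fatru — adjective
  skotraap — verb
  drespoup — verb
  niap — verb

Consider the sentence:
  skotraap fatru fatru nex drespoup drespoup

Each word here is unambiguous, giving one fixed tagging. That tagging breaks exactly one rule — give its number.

Fixed tagging: verb adjective adjective adverb verb verb.
Rule check: R1 pass, R2 fail, R3 pass.
Only rule 2 fails.

2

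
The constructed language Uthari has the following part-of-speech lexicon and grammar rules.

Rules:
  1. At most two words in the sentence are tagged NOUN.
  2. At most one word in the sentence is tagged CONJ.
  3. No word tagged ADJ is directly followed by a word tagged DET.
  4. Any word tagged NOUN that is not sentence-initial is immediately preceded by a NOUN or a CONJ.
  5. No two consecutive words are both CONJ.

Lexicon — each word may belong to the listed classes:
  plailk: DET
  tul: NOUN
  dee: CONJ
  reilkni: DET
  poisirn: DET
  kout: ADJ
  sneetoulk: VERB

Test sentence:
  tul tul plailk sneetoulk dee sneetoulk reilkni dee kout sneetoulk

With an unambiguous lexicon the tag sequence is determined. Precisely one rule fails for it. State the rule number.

2

Fixed tagging: NOUN NOUN DET VERB CONJ VERB DET CONJ ADJ VERB.
Applying the rules: R1 ✓, R2 ✗, R3 ✓, R4 ✓, R5 ✓.
Only rule 2 fails.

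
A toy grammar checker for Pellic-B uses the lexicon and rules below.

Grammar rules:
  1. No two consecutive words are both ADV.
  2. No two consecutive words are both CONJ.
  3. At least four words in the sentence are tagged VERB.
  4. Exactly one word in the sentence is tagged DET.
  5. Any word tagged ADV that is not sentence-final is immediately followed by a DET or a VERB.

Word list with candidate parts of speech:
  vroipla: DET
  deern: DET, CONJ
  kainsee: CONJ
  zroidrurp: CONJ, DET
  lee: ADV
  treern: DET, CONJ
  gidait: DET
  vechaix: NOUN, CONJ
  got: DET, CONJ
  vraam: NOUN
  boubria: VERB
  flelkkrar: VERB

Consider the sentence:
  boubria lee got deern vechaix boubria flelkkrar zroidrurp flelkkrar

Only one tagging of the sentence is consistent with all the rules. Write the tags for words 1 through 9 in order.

VERB ADV DET CONJ NOUN VERB VERB CONJ VERB

Candidates per position — 1:boubria {VERB}; 2:lee {ADV}; 3:got {DET,CONJ}; 4:deern {DET,CONJ}; 5:vechaix {NOUN,CONJ}; 6:boubria {VERB}; 7:flelkkrar {VERB}; 8:zroidrurp {CONJ,DET}; 9:flelkkrar {VERB}.
If word 3 were CONJ, no tagging could satisfy rule 5; so word 3 is DET.
If word 4 were DET, no tagging could satisfy rule 4; so word 4 is CONJ.
If word 5 were CONJ, no tagging could satisfy rule 2; so word 5 is NOUN.
If word 8 were DET, no tagging could satisfy rule 4; so word 8 is CONJ.
The only consistent sequence is: VERB ADV DET CONJ NOUN VERB VERB CONJ VERB.
Verifying each rule — rule 1 ok; rule 2 ok; rule 3 ok; rule 4 ok; rule 5 ok.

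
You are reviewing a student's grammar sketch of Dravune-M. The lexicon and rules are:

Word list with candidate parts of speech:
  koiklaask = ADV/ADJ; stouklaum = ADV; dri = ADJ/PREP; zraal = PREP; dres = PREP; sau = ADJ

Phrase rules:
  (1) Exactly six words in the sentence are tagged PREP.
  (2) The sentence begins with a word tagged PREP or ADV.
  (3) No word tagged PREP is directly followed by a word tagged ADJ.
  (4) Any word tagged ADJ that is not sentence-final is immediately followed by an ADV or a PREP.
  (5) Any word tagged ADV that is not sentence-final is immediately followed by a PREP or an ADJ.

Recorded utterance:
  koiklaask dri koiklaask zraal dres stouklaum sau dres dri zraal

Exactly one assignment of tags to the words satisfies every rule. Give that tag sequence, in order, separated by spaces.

Candidates per position — 1:koiklaask {ADV,ADJ}; 2:dri {ADJ,PREP}; 3:koiklaask {ADV,ADJ}; 4:zraal {PREP}; 5:dres {PREP}; 6:stouklaum {ADV}; 7:sau {ADJ}; 8:dres {PREP}; 9:dri {ADJ,PREP}; 10:zraal {PREP}.
Position 1: tagging it ADJ would leave rule 2 unsatisfiable, so it must be ADV.
Position 2: tagging it ADJ would leave rule 1 unsatisfiable, so it must be PREP.
Position 3: tagging it ADJ would leave rule 3 unsatisfiable, so it must be ADV.
Position 9: tagging it ADJ would leave rule 1 unsatisfiable, so it must be PREP.
So the tagging must be: ADV PREP ADV PREP PREP ADV ADJ PREP PREP PREP.
Checking: rule 1 satisfied; rule 2 satisfied; rule 3 satisfied; rule 4 satisfied; rule 5 satisfied.

ADV PREP ADV PREP PREP ADV ADJ PREP PREP PREP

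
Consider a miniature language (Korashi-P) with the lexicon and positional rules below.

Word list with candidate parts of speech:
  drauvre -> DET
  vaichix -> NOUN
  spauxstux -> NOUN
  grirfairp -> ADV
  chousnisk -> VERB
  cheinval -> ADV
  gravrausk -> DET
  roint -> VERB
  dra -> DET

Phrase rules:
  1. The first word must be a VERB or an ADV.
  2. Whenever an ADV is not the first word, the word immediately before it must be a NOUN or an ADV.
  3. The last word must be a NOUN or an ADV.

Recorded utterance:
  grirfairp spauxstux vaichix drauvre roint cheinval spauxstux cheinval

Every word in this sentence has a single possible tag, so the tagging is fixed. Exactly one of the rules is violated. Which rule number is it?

2

Fixed tagging: ADV NOUN NOUN DET VERB ADV NOUN ADV.
Applying the rules: R1 ok, R2 fails, R3 ok.
Only rule 2 fails.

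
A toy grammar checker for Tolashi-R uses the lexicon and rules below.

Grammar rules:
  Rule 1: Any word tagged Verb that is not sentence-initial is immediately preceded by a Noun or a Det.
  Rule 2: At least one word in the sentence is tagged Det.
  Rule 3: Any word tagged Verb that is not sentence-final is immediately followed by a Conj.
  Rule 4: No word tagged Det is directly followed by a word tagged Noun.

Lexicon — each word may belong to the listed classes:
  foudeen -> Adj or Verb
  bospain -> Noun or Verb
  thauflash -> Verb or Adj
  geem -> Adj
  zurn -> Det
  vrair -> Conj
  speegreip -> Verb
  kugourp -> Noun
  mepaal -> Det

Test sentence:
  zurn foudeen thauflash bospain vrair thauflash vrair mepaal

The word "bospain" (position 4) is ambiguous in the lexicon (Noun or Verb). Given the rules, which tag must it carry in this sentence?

Noun

Candidates per position — 1:zurn {Det}; 2:foudeen {Adj,Verb}; 3:thauflash {Verb,Adj}; 4:bospain {Noun,Verb}; 5:vrair {Conj}; 6:thauflash {Verb,Adj}; 7:vrair {Conj}; 8:mepaal {Det}.
Position 2: Verb is ruled out by rule 3; that leaves Adj.
Position 3: Verb is ruled out by rule 1; that leaves Adj.
Position 4: Verb is ruled out by rule 1; that leaves Noun.
Position 6: Verb is ruled out by rule 1; that leaves Adj.
So the tagging must be: Det Adj Adj Noun Conj Adj Conj Det.
Rule-by-rule: rule 1 ok; rule 2 ok; rule 3 ok; rule 4 ok.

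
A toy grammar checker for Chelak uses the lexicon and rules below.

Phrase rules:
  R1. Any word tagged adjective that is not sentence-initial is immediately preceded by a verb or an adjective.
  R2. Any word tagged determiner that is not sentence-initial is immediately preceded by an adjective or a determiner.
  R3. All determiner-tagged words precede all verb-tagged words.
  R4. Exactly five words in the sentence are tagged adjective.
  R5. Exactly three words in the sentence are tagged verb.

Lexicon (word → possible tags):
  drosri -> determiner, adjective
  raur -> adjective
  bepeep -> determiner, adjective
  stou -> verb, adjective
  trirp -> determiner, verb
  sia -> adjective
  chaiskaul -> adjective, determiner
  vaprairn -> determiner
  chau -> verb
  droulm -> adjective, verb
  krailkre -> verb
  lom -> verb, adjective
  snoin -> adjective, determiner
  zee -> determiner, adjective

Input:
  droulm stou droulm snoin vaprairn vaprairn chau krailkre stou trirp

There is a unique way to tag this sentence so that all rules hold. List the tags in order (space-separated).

Candidates per position — 1:droulm {adjective,verb}; 2:stou {verb,adjective}; 3:droulm {adjective,verb}; 4:snoin {adjective,determiner}; 5:vaprairn {determiner}; 6:vaprairn {determiner}; 7:chau {verb}; 8:krailkre {verb}; 9:stou {verb,adjective}; 10:trirp {determiner,verb}.
At position 1, choosing verb makes rule 3 impossible to satisfy; hence adjective.
At position 2, choosing verb makes rule 3 impossible to satisfy; hence adjective.
At position 3, choosing verb makes rule 3 impossible to satisfy; hence adjective.
At position 4, choosing determiner makes rule 4 impossible to satisfy; hence adjective.
At position 9, choosing verb makes rule 4 impossible to satisfy; hence adjective.
At position 10, choosing determiner makes rule 3 impossible to satisfy; hence verb.
So the tagging must be: adjective adjective adjective adjective determiner determiner verb verb adjective verb.
Check: rule 1 holds; rule 2 holds; rule 3 holds; rule 4 holds; rule 5 holds.

adjective adjective adjective adjective determiner determiner verb verb adjective verb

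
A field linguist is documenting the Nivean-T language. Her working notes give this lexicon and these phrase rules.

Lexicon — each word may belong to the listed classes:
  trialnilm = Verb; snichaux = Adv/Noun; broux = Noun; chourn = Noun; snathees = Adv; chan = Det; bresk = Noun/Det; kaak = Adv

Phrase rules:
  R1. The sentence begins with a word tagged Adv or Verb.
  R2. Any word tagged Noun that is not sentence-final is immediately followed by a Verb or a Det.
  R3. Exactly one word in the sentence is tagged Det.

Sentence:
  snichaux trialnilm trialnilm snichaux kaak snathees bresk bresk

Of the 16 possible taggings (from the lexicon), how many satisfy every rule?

Candidates per position — 1:snichaux {Adv,Noun}; 2:trialnilm {Verb}; 3:trialnilm {Verb}; 4:snichaux {Adv,Noun}; 5:kaak {Adv}; 6:snathees {Adv}; 7:bresk {Noun,Det}; 8:bresk {Noun,Det}.
There are 16 candidate sequences in total.
The sequences that satisfy every rule: Adv Verb Verb Adv Adv Adv Noun Det; Adv Verb Verb Adv Adv Adv Det Noun.
Count = 2.

2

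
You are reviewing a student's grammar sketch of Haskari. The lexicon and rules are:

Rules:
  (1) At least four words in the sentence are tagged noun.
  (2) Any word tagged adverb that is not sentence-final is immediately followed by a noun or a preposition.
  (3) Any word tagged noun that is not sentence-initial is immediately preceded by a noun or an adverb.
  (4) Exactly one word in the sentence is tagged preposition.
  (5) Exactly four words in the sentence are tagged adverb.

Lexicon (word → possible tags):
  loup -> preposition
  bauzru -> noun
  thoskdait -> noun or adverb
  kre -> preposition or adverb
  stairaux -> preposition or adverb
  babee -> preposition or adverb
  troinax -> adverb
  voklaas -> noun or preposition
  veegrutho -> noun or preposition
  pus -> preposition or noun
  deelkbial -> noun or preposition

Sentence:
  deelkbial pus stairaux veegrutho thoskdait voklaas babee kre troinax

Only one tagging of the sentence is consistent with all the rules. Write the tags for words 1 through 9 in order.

Candidates per position — 1:deelkbial {noun,preposition}; 2:pus {preposition,noun}; 3:stairaux {preposition,adverb}; 4:veegrutho {noun,preposition}; 5:thoskdait {noun,adverb}; 6:voklaas {noun,preposition}; 7:babee {preposition,adverb}; 8:kre {preposition,adverb}; 9:troinax {adverb}.
Word 8 cannot be adverb — rule 2 would then fail for every completion. It is preposition.
Word 1 cannot be preposition — rule 4 would then fail for every completion. It is noun.
Word 2 cannot be preposition — rule 4 would then fail for every completion. It is noun.
Word 3 cannot be preposition — rule 4 would then fail for every completion. It is adverb.
Word 4 cannot be preposition — rule 4 would then fail for every completion. It is noun.
Word 5 cannot be noun — rule 5 would then fail for every completion. It is adverb.
Word 6 cannot be preposition — rule 1 would then fail for every completion. It is noun.
Word 7 cannot be preposition — rule 4 would then fail for every completion. It is adverb.
The unique satisfying tagging is: noun noun adverb noun adverb noun adverb preposition adverb.
Checking: rule 1 ✓; rule 2 ✓; rule 3 ✓; rule 4 ✓; rule 5 ✓.

noun noun adverb noun adverb noun adverb preposition adverb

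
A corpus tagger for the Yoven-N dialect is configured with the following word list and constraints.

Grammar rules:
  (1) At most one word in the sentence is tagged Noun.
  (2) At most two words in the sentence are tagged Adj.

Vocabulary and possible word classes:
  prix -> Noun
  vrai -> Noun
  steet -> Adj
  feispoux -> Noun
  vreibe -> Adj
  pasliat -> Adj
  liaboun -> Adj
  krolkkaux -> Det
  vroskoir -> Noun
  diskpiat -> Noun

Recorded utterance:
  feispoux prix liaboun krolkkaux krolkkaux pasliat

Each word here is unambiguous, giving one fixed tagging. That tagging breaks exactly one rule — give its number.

1

Fixed tagging: Noun Noun Adj Det Det Adj.
Rule check: R1 fail, R2 pass.
Only rule 1 fails.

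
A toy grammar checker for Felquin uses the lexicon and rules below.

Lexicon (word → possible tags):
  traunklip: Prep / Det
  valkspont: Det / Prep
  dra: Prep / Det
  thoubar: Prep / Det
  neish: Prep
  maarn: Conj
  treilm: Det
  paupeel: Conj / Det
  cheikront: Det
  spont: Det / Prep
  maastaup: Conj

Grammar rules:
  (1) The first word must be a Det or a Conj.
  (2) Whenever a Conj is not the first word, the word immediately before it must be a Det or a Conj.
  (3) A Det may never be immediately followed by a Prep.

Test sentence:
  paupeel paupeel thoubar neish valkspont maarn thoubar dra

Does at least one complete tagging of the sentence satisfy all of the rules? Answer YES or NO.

YES

Candidates per position — 1:paupeel {Conj,Det}; 2:paupeel {Conj,Det}; 3:thoubar {Prep,Det}; 4:neish {Prep}; 5:valkspont {Det,Prep}; 6:maarn {Conj}; 7:thoubar {Prep,Det}; 8:dra {Prep,Det}.
One satisfying assignment: Det Conj Prep Prep Det Conj Det Det.
Rule-by-rule: rule 1 ok; rule 2 ok; rule 3 ok.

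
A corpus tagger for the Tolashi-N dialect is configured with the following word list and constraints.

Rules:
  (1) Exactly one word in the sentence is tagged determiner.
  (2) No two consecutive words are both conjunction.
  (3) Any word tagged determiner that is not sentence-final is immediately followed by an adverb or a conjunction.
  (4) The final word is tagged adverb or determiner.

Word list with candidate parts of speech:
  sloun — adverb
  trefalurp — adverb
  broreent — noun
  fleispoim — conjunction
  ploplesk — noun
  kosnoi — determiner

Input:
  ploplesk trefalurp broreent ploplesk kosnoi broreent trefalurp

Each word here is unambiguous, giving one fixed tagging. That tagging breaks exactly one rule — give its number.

Fixed tagging: noun adverb noun noun determiner noun adverb.
Rule check: R1 ok, R2 ok, R3 fails, R4 ok.
Only rule 3 fails.

3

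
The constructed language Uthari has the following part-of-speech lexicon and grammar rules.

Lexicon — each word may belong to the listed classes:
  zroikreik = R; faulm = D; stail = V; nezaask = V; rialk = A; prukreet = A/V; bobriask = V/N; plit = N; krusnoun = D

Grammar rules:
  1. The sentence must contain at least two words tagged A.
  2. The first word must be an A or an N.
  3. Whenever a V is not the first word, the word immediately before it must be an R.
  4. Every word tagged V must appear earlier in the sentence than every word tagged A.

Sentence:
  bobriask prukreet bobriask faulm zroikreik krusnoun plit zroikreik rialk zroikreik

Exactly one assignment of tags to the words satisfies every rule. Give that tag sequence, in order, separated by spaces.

Candidates per position — 1:bobriask {V,N}; 2:prukreet {A,V}; 3:bobriask {V,N}; 4:faulm {D}; 5:zroikreik {R}; 6:krusnoun {D}; 7:plit {N}; 8:zroikreik {R}; 9:rialk {A}; 10:zroikreik {R}.
Position 1: tagging it V would leave rule 2 unsatisfiable, so it must be N.
Position 2: tagging it V would leave rule 1 unsatisfiable, so it must be A.
Position 3: tagging it V would leave rule 3 unsatisfiable, so it must be N.
That leaves exactly one tagging: N A N D R D N R A R.
Checking: rule 1 holds; rule 2 holds; rule 3 holds; rule 4 holds.

N A N D R D N R A R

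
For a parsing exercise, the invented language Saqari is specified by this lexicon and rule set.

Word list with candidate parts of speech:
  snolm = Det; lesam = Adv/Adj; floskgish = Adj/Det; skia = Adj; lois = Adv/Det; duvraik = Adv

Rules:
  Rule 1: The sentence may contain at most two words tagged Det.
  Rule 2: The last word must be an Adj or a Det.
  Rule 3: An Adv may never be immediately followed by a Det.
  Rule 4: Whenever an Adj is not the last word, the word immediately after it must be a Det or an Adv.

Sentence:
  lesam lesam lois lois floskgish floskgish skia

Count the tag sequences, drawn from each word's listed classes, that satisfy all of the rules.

Candidates per position — 1:lesam {Adv,Adj}; 2:lesam {Adv,Adj}; 3:lois {Adv,Det}; 4:lois {Adv,Det}; 5:floskgish {Adj,Det}; 6:floskgish {Adj,Det}; 7:skia {Adj}.
There are 64 candidate sequences in total.
The sequences that satisfy every rule: Adv Adv Adv Adv Adj Det Adj; Adv Adj Adv Adv Adj Det Adj; Adv Adj Det Adv Adj Det Adj; Adj Adv Adv Adv Adj Det Adj.
Count = 4.

4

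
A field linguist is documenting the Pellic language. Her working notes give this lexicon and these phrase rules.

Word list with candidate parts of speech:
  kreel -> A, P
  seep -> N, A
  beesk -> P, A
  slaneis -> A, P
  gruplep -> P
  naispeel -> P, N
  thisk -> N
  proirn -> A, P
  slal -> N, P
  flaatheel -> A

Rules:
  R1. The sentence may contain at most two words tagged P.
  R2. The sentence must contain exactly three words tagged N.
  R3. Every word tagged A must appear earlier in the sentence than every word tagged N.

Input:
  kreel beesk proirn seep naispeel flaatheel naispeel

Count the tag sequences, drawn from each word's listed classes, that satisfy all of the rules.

Candidates per position — 1:kreel {A,P}; 2:beesk {P,A}; 3:proirn {A,P}; 4:seep {N,A}; 5:naispeel {P,N}; 6:flaatheel {A}; 7:naispeel {P,N}.
There are 64 candidate sequences in total.
Every candidate sequence violates at least one rule; no consistent tagging exists.
Count = 0.

0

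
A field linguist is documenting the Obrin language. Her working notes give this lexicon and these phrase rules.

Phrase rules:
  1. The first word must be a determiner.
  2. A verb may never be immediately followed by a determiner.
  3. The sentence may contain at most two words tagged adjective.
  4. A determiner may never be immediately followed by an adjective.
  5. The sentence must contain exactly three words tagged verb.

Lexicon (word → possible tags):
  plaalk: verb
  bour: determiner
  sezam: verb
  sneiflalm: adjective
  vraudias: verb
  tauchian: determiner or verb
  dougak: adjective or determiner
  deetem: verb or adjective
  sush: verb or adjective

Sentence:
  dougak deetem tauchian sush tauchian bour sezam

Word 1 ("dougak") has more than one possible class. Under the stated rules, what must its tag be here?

Candidates per position — 1:dougak {adjective,determiner}; 2:deetem {verb,adjective}; 3:tauchian {determiner,verb}; 4:sush {verb,adjective}; 5:tauchian {determiner,verb}; 6:bour {determiner}; 7:sezam {verb}.
Position 1: tagging it adjective would leave rule 1 unsatisfiable, so it must be determiner.
Position 2: tagging it adjective would leave rule 4 unsatisfiable, so it must be verb.
Position 3: tagging it determiner would leave rule 2 unsatisfiable, so it must be verb.
Position 4: tagging it verb would leave rule 2 unsatisfiable, so it must be adjective.
Position 5: tagging it verb would leave rule 2 unsatisfiable, so it must be determiner.
So the tagging must be: determiner verb verb adjective determiner determiner verb.
Verifying each rule — rule 1 satisfied; rule 2 satisfied; rule 3 satisfied; rule 4 satisfied; rule 5 satisfied.

determiner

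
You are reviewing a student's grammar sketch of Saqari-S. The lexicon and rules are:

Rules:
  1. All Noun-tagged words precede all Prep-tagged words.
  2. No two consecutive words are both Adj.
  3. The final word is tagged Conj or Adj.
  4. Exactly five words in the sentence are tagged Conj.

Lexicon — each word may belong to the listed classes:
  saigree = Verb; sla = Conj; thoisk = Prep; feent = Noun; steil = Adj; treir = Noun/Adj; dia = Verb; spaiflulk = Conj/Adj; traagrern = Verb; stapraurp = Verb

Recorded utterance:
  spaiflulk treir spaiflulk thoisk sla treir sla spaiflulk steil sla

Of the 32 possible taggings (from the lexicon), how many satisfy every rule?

Candidates per position — 1:spaiflulk {Conj,Adj}; 2:treir {Noun,Adj}; 3:spaiflulk {Conj,Adj}; 4:thoisk {Prep}; 5:sla {Conj}; 6:treir {Noun,Adj}; 7:sla {Conj}; 8:spaiflulk {Conj,Adj}; 9:steil {Adj}; 10:sla {Conj}.
There are 32 candidate sequences in total.
The sequences that satisfy every rule: Conj Noun Adj Prep Conj Adj Conj Conj Adj Conj; Adj Noun Conj Prep Conj Adj Conj Conj Adj Conj.
Count = 2.

2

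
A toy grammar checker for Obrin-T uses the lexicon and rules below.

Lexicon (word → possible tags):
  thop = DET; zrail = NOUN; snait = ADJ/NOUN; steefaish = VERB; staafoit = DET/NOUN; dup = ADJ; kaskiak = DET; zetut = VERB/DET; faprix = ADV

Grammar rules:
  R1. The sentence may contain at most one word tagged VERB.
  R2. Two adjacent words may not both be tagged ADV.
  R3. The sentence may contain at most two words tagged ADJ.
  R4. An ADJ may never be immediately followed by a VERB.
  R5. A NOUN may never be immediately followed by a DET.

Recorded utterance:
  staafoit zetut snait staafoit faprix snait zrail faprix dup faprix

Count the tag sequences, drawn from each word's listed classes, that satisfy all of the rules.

Candidates per position — 1:staafoit {DET,NOUN}; 2:zetut {VERB,DET}; 3:snait {ADJ,NOUN}; 4:staafoit {DET,NOUN}; 5:faprix {ADV}; 6:snait {ADJ,NOUN}; 7:zrail {NOUN}; 8:faprix {ADV}; 9:dup {ADJ}; 10:faprix {ADV}.
There are 32 candidate sequences in total.
Checking each against the rules leaves 12 sequences.
Count = 12.

12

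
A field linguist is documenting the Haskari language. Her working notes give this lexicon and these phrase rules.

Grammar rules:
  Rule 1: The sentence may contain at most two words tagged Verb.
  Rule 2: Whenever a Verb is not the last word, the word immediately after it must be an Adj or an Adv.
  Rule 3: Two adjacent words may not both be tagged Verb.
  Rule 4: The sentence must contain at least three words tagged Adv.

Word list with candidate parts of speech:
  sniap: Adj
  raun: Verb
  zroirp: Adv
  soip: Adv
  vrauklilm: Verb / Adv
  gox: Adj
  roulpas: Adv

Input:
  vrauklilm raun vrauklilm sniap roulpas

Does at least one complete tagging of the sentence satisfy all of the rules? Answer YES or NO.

YES

Candidates per position — 1:vrauklilm {Verb,Adv}; 2:raun {Verb}; 3:vrauklilm {Verb,Adv}; 4:sniap {Adj}; 5:roulpas {Adv}.
One satisfying assignment: Adv Verb Adv Adj Adv.
Rule-by-rule: rule 1 ok; rule 2 ok; rule 3 ok; rule 4 ok.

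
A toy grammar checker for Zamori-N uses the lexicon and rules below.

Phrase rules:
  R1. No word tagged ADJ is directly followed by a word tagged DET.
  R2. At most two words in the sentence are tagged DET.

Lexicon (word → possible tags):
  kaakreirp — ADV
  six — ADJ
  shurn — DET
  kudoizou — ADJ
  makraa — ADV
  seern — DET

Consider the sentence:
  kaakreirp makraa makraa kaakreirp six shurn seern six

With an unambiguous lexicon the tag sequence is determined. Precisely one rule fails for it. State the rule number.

Fixed tagging: ADV ADV ADV ADV ADJ DET DET ADJ.
Checking each rule: R1 fail, R2 pass.
Only rule 1 fails.

1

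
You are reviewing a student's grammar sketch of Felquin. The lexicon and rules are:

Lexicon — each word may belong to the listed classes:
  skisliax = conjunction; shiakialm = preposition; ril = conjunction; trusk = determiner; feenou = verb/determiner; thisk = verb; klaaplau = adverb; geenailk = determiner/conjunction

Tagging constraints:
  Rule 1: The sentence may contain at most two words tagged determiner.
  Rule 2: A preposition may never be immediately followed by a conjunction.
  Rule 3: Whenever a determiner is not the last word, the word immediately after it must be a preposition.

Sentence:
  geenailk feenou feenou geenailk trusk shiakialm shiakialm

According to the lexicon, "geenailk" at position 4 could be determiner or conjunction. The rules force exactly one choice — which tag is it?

conjunction

Candidates per position — 1:geenailk {determiner,conjunction}; 2:feenou {verb,determiner}; 3:feenou {verb,determiner}; 4:geenailk {determiner,conjunction}; 5:trusk {determiner}; 6:shiakialm {preposition}; 7:shiakialm {preposition}.
Position 1: determiner is ruled out by rule 3; that leaves conjunction.
Position 2: determiner is ruled out by rule 3; that leaves verb.
Position 3: determiner is ruled out by rule 3; that leaves verb.
Position 4: determiner is ruled out by rule 3; that leaves conjunction.
The unique satisfying tagging is: conjunction verb verb conjunction determiner preposition preposition.
Check: rule 1 satisfied; rule 2 satisfied; rule 3 satisfied.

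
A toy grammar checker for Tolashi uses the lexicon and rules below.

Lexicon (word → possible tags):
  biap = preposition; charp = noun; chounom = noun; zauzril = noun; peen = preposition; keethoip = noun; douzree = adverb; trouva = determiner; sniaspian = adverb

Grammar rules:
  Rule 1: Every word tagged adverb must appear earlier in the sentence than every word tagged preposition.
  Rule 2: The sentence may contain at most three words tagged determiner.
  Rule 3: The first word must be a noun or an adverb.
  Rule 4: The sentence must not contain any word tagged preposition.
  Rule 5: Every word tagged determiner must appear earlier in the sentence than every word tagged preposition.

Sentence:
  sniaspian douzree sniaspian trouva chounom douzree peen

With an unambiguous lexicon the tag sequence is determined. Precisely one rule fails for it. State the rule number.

4

Fixed tagging: adverb adverb adverb determiner noun adverb preposition.
Checking each rule: R1 pass, R2 pass, R3 pass, R4 fail, R5 pass.
Only rule 4 fails.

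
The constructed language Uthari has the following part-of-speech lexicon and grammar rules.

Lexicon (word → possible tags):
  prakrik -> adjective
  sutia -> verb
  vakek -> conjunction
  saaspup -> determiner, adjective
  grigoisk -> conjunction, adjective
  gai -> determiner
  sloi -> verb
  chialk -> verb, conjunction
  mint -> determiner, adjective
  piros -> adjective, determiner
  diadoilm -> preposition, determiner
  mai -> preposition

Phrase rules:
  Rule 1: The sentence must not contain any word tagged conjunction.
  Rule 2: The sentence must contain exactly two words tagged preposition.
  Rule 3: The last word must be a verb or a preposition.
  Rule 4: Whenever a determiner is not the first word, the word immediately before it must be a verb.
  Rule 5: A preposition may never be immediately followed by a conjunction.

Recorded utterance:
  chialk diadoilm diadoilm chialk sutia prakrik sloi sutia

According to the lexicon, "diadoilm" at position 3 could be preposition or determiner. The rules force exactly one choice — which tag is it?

Candidates per position — 1:chialk {verb,conjunction}; 2:diadoilm {preposition,determiner}; 3:diadoilm {preposition,determiner}; 4:chialk {verb,conjunction}; 5:sutia {verb}; 6:prakrik {adjective}; 7:sloi {verb}; 8:sutia {verb}.
At position 1, choosing conjunction makes rule 1 impossible to satisfy; hence verb.
At position 2, choosing determiner makes rule 2 impossible to satisfy; hence preposition.
At position 3, choosing determiner makes rule 2 impossible to satisfy; hence preposition.
At position 4, choosing conjunction makes rule 1 impossible to satisfy; hence verb.
So the tagging must be: verb preposition preposition verb verb adjective verb verb.
Checking: rule 1 holds; rule 2 holds; rule 3 holds; rule 4 holds; rule 5 holds.

preposition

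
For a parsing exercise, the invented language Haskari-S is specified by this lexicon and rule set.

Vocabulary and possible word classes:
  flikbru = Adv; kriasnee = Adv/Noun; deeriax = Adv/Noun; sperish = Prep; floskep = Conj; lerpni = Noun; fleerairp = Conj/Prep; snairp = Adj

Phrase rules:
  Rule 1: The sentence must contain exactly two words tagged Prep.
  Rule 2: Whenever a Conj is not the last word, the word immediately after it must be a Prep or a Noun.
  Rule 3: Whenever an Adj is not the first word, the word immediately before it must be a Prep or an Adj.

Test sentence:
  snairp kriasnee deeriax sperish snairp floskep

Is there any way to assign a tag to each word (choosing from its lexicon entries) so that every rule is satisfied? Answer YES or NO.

NO

Candidates per position — 1:snairp {Adj}; 2:kriasnee {Adv,Noun}; 3:deeriax {Adv,Noun}; 4:sperish {Prep}; 5:snairp {Adj}; 6:floskep {Conj}.
Rule 1 cannot be satisfied by any choice of tags from the lexicon.
So there is no consistent tagging.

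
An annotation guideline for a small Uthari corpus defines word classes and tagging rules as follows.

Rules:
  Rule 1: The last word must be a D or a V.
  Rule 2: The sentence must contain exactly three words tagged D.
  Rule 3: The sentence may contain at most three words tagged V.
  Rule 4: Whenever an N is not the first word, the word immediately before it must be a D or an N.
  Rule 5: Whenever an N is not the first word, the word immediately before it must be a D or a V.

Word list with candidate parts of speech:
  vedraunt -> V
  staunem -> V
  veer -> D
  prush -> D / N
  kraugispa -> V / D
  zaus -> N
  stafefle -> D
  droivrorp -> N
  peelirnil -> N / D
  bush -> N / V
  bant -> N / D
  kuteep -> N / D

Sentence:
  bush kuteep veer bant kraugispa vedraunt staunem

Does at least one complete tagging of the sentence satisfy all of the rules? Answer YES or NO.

YES

Candidates per position — 1:bush {N,V}; 2:kuteep {N,D}; 3:veer {D}; 4:bant {N,D}; 5:kraugispa {V,D}; 6:vedraunt {V}; 7:staunem {V}.
One satisfying assignment: N D D D V V V.
Rule-by-rule: rule 1 satisfied; rule 2 satisfied; rule 3 satisfied; rule 4 satisfied; rule 5 satisfied.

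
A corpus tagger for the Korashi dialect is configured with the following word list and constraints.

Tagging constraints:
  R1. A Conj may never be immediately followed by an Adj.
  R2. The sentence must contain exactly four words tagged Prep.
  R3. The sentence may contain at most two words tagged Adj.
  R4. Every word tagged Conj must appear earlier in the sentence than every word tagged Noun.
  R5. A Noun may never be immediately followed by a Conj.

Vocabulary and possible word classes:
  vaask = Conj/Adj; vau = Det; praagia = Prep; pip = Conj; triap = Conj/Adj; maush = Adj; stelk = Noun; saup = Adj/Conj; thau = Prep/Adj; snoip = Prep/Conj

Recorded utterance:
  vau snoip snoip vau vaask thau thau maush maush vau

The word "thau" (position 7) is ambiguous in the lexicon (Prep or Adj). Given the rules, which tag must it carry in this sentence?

Prep

Candidates per position — 1:vau {Det}; 2:snoip {Prep,Conj}; 3:snoip {Prep,Conj}; 4:vau {Det}; 5:vaask {Conj,Adj}; 6:thau {Prep,Adj}; 7:thau {Prep,Adj}; 8:maush {Adj}; 9:maush {Adj}; 10:vau {Det}.
Position 2: tagging it Conj would leave rule 2 unsatisfiable, so it must be Prep.
Position 3: tagging it Conj would leave rule 2 unsatisfiable, so it must be Prep.
Position 5: tagging it Adj would leave rule 3 unsatisfiable, so it must be Conj.
Position 6: tagging it Adj would leave rule 1 unsatisfiable, so it must be Prep.
Position 7: tagging it Adj would leave rule 2 unsatisfiable, so it must be Prep.
The unique satisfying tagging is: Det Prep Prep Det Conj Prep Prep Adj Adj Det.
Rule-by-rule: rule 1 ✓; rule 2 ✓; rule 3 ✓; rule 4 ✓; rule 5 ✓.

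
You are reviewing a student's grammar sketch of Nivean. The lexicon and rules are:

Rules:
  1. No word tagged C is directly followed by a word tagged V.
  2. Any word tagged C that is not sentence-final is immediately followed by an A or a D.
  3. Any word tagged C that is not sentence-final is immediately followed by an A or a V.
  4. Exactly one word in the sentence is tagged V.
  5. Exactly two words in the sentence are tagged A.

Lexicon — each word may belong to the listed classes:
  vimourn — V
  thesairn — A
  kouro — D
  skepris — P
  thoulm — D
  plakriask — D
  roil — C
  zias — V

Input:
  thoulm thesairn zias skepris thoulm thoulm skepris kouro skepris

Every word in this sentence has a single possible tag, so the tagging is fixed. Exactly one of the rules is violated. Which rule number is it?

Fixed tagging: D A V P D D P D P.
Checking each rule: R1 ✓, R2 ✓, R3 ✓, R4 ✓, R5 ✗.
Only rule 5 fails.

5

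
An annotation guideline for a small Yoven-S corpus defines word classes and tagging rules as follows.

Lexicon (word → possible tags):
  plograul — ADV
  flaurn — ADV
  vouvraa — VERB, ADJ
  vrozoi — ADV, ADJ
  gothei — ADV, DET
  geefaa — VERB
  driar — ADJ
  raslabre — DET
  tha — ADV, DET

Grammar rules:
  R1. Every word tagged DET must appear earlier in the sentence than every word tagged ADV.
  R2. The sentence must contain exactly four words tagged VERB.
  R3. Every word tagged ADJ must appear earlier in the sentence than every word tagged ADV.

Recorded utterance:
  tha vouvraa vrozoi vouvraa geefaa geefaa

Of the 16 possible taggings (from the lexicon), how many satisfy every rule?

Candidates per position — 1:tha {ADV,DET}; 2:vouvraa {VERB,ADJ}; 3:vrozoi {ADV,ADJ}; 4:vouvraa {VERB,ADJ}; 5:geefaa {VERB}; 6:geefaa {VERB}.
There are 16 candidate sequences in total.
The sequences that satisfy every rule: ADV VERB ADV VERB VERB VERB; DET VERB ADV VERB VERB VERB; DET VERB ADJ VERB VERB VERB.
Count = 3.

3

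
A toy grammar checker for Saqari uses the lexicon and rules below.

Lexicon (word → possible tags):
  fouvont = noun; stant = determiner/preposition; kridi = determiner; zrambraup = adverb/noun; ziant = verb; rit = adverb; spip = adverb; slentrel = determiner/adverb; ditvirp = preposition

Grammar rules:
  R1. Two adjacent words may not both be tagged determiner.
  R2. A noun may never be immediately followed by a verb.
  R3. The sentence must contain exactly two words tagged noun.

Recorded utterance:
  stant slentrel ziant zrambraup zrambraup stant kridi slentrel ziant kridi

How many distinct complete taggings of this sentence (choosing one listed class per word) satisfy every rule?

3

Candidates per position — 1:stant {determiner,preposition}; 2:slentrel {determiner,adverb}; 3:ziant {verb}; 4:zrambraup {adverb,noun}; 5:zrambraup {adverb,noun}; 6:stant {determiner,preposition}; 7:kridi {determiner}; 8:slentrel {determiner,adverb}; 9:ziant {verb}; 10:kridi {determiner}.
There are 64 candidate sequences in total.
The sequences that satisfy every rule: determiner adverb verb noun noun preposition determiner adverb verb determiner; preposition determiner verb noun noun preposition determiner adverb verb determiner; preposition adverb verb noun noun preposition determiner adverb verb determiner.
Count = 3.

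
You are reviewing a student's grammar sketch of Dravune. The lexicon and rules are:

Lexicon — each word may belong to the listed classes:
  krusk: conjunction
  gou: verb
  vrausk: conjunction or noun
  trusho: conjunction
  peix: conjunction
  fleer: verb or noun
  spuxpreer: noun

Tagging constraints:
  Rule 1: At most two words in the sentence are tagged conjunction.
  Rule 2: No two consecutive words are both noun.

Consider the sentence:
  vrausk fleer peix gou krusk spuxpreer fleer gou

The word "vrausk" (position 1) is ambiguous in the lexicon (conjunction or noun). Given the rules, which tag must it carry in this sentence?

Candidates per position — 1:vrausk {conjunction,noun}; 2:fleer {verb,noun}; 3:peix {conjunction}; 4:gou {verb}; 5:krusk {conjunction}; 6:spuxpreer {noun}; 7:fleer {verb,noun}; 8:gou {verb}.
Position 1: tagging it conjunction would leave rule 1 unsatisfiable, so it must be noun.
Position 2: tagging it noun would leave rule 2 unsatisfiable, so it must be verb.
Position 7: tagging it noun would leave rule 2 unsatisfiable, so it must be verb.
That leaves exactly one tagging: noun verb conjunction verb conjunction noun verb verb.
Checking: rule 1 ✓; rule 2 ✓.

noun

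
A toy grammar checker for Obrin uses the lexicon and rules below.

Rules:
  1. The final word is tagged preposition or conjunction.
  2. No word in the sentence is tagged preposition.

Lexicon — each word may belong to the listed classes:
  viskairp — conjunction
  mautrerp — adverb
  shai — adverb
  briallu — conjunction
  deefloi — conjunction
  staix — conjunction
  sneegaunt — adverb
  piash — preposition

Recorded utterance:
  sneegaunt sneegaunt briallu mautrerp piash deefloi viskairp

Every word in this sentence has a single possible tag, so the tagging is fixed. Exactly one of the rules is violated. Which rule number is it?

2

Fixed tagging: adverb adverb conjunction adverb preposition conjunction conjunction.
Rule check: R1 holds, R2 violated.
Only rule 2 fails.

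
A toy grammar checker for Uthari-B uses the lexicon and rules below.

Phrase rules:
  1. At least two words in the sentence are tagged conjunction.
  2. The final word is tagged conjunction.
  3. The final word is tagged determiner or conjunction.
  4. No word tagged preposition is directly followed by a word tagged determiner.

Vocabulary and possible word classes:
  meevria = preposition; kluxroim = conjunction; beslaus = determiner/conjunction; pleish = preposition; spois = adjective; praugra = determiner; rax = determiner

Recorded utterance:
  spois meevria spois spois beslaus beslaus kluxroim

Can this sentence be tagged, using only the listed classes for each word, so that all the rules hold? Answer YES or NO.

YES

Candidates per position — 1:spois {adjective}; 2:meevria {preposition}; 3:spois {adjective}; 4:spois {adjective}; 5:beslaus {determiner,conjunction}; 6:beslaus {determiner,conjunction}; 7:kluxroim {conjunction}.
One satisfying assignment: adjective preposition adjective adjective conjunction determiner conjunction.
Checking: rule 1 holds; rule 2 holds; rule 3 holds; rule 4 holds.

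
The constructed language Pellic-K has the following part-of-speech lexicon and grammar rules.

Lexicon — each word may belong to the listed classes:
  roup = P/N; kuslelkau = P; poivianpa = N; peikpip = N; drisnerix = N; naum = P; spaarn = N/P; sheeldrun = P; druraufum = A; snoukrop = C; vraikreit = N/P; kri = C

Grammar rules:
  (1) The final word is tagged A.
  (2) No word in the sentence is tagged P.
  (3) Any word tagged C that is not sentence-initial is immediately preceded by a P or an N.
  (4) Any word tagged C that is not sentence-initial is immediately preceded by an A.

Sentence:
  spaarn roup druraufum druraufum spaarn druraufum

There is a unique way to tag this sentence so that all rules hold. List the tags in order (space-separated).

N N A A N A

Candidates per position — 1:spaarn {N,P}; 2:roup {P,N}; 3:druraufum {A}; 4:druraufum {A}; 5:spaarn {N,P}; 6:druraufum {A}.
At position 1, choosing P makes rule 2 impossible to satisfy; hence N.
At position 2, choosing P makes rule 2 impossible to satisfy; hence N.
At position 5, choosing P makes rule 2 impossible to satisfy; hence N.
The unique satisfying tagging is: N N A A N A.
Verifying each rule — rule 1 satisfied; rule 2 satisfied; rule 3 satisfied; rule 4 satisfied.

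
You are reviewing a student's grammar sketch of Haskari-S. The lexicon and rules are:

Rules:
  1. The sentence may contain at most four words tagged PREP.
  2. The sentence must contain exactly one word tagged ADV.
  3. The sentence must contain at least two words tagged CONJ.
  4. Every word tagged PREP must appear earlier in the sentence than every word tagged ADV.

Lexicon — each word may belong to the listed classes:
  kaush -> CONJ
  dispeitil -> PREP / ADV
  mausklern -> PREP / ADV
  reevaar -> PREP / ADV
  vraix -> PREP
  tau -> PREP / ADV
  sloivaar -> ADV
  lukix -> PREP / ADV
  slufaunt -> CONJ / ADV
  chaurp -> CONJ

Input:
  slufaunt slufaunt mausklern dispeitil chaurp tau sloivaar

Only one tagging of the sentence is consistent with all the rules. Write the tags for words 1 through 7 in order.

CONJ CONJ PREP PREP CONJ PREP ADV

Candidates per position — 1:slufaunt {CONJ,ADV}; 2:slufaunt {CONJ,ADV}; 3:mausklern {PREP,ADV}; 4:dispeitil {PREP,ADV}; 5:chaurp {CONJ}; 6:tau {PREP,ADV}; 7:sloivaar {ADV}.
Position 1: tagging it ADV would leave rule 2 unsatisfiable, so it must be CONJ.
Position 2: tagging it ADV would leave rule 2 unsatisfiable, so it must be CONJ.
Position 3: tagging it ADV would leave rule 2 unsatisfiable, so it must be PREP.
Position 4: tagging it ADV would leave rule 2 unsatisfiable, so it must be PREP.
Position 6: tagging it ADV would leave rule 2 unsatisfiable, so it must be PREP.
That leaves exactly one tagging: CONJ CONJ PREP PREP CONJ PREP ADV.
Rule-by-rule: rule 1 ✓; rule 2 ✓; rule 3 ✓; rule 4 ✓.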